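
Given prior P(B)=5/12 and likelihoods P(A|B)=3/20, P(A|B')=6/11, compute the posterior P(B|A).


P(A) = P(A|B)P(B) + P(A|B')P(B') = 3/20*5/12 + 6/11*7/12 = 67/176
P(B|A) = P(A|B)P(B)/P(A) = (1/16)/(67/176) = 11/67

11/67


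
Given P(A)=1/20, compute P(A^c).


P(A') = 1 - P(A) = 1 - 1/20 = 19/20

19/20


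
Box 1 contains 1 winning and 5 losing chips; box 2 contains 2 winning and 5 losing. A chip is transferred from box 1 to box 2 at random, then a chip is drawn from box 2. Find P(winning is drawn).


P(transfer winning) = 1/6; P(transfer losing) = 5/6
If winning transferred: Urn II has 3 winning of 8, so P(winning|winning moved) = 3/8
If losing transferred: Urn II has 2 winning of 8, so P(winning|losing moved) = 1/4
By total probability: P(winning) = 1/6*3/8 + 5/6*1/4 = 13/48

13/48


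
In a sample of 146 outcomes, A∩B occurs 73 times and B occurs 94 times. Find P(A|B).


P(A|B) = P(A∩B)/P(B) = (73/146)/(94/146) = 73/94

73/94


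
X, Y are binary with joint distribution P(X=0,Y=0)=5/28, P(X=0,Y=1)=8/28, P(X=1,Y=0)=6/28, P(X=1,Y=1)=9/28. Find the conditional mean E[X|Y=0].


P(Y=0) = 11/28
E[X|Y=0] = (0*5 + 1*6)/11 = 6/11

6/11


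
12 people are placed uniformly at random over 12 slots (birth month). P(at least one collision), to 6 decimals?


P(all different) = prod((12-i)/12 for i=0..11) = 0.000054
P(at least one match) = 1 - 0.000054 = 0.999946

0.999946


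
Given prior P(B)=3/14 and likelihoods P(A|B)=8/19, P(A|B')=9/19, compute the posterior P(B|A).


P(A) = P(A|B)P(B) + P(A|B')P(B') = 8/19*3/14 + 9/19*11/14 = 123/266
P(B|A) = P(A|B)P(B)/P(A) = (12/133)/(123/266) = 8/41

8/41


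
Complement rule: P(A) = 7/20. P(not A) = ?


P(A') = 1 - P(A) = 1 - 7/20 = 13/20

13/20


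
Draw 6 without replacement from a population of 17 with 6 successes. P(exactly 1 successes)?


P(X=1) = C(6,1)*C(11,5) / C(17,6)
= 6*462 / 12376
= 2772/12376 = 99/442

99/442


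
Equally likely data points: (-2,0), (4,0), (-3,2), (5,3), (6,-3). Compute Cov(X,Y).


E[X]=2, E[Y]=2/5, E[XY]=-9/5
Cov(X,Y) = E[XY] - E[X]E[Y] = -9/5 - 2*2/5 = -13/5

-13/5


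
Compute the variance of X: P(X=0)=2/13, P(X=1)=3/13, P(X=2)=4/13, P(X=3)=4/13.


E[X] = 23/13, E[X^2] = 55/13
Var(X) = E[X^2] - (E[X])^2 = 55/13 - (23/13)^2 = 186/169

186/169


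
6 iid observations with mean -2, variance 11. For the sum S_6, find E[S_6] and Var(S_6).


E[S_n] = n*mu = 6*-2 = -12
Var(S_n) = n*sigma^2 = 6*11 = 66

E[S_6]=-12, Var(S_6)=66


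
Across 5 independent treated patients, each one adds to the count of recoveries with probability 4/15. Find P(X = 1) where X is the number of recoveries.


P(X=1) = C(5,1) * p^1 * (1-p)^4
= 5 * 4/15 * 14641/50625
= 58564/151875

58564/151875


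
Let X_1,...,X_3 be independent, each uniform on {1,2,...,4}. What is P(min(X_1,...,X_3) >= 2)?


P(min >= 2) = P(all X_i >= 2) = (P(X_1 >= 2))^3
= (3/4)^3 = 27/64

27/64


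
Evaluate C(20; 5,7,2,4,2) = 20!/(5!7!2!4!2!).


20! = 2432902008176640000
Denominator: 5!=120 * 7!=5040 * 2!=2 * 4!=24 * 2!=2
Coefficient = 2432902008176640000 / 58060800 = 41902660800

41902660800


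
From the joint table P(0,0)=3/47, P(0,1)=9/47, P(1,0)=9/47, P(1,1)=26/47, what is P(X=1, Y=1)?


Read from table: P(X=1, Y=1) = 26/47

26/47


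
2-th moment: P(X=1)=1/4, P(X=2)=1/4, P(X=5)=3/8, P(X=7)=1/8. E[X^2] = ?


E[X^2] = sum(x^2 * P(x))
= 1*1/4 + 4*1/4 + 25*3/8 + 49*1/8
= 67/4

67/4


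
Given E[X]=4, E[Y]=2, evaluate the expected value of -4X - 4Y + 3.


E[-4X - 4Y + 3] = -4*E[X] - 4*E[Y] + 3
= (-4)*(4) + (-4)*(2) + (3)
= -16 - 8 + 3 = -21

-21


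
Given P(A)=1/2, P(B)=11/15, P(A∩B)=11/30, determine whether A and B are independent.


P(A)*P(B) = 1/2*11/15 = 11/30
P(A∩B) = 11/30, which equals P(A)P(B), so independent

Yes, A and B are independent


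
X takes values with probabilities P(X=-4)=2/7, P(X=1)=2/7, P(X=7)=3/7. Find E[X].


E[X] = sum(x * P(x))
= -4*2/7 + 1*2/7 + 7*3/7
= 15/7

15/7


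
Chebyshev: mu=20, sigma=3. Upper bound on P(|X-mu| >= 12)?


k = 12/3 = 4
Chebyshev: P(|X-mu| >= k*sigma) <= 1/k^2 = 1/4^2 = 1/16

1/16


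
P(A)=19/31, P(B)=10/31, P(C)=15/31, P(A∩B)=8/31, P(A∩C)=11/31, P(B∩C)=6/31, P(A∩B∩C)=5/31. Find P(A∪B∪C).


P(A∪B∪C) = P(A)+P(B)+P(C) - P(AB)-P(AC)-P(BC) + P(ABC)
= 19/31+10/31+15/31 - 8/31-11/31-6/31 + 5/31
= 24/31

24/31


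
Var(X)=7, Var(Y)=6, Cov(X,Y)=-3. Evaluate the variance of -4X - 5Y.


Var(-4X - 5Y) = (-4)^2*Var(X) + (-5)^2*Var(Y) + 2*(-4)*(-5)*Cov(X,Y)
= 16*7 + 25*6 + 40*(-3)
= 112 + 150 - 120 = 142

142


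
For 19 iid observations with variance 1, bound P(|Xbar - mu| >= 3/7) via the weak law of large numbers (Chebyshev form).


Var(Xbar) = Var(X)/n = 1/19
Chebyshev: P(|Xbar-mu| >= 3/7) <= Var(Xbar)/(3/7)^2 = (1/19)/(9/49) = 49/171

49/171


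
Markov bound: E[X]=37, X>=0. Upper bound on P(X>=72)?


Markov: P(X >= a) <= E[X]/a
P(X >= 72) <= 37/72

37/72


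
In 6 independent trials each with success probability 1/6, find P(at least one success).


P(at least one) = 1 - P(none)
P(none) = (1 - 1/6)^6 = (5/6)^6 = 15625/46656
P(at least one) = 1 - 15625/46656 = 31031/46656

31031/46656


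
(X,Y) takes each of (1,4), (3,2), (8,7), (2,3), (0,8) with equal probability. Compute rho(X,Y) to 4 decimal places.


Cov(X,Y) = 0.9600, Var(X) = 7.7600, Var(Y) = 5.3600
rho = Cov/(sqrt(VarX)*sqrt(VarY)) = 0.1489

0.1489


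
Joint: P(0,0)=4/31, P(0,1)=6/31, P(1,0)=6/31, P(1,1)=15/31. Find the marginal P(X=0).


P(X=0) = P(0,0)+P(0,1) = 4/31 + 6/31 = 10/31

10/31


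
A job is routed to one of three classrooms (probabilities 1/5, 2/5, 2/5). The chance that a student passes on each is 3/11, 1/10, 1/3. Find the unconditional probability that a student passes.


P(A) = P(A|B1)P(B1) + P(A|B2)P(B2) + P(A|B3)P(B3)
= 3/11*1/5 + 1/10*2/5 + 1/3*2/5
= 3/55 + 1/25 + 2/15 = 188/825

188/825


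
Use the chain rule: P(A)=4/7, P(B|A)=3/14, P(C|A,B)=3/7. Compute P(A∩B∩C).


P(A∩B∩C) = P(A) * P(B|A) * P(C|A∩B)
= 4/7 * 3/14 * 3/7
= 6/49 * 3/7 = 18/343

18/343


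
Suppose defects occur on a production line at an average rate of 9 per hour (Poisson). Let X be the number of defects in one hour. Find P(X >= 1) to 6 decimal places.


P(X>=1) = 1 - P(X<=0) = 1 - (e^(-9)*9^0/0!)
≈ 1 - 0.0001234098 = 0.9998765902
≈ 0.999877

0.999877


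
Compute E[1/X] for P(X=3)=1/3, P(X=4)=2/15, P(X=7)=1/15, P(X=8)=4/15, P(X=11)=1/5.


E[1/X] = sum(g(x)*P(x))
= 1/3*1/3 + 1/4*2/15 + 1/7*1/15 + 1/8*4/15 + 1/11*1/5
= 712/3465

712/3465


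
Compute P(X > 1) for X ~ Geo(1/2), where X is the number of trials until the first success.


P(X > 1) = P(first 1 trials all fail) = (1-p)^1 = (1/2)^1 = 1/2

1/2


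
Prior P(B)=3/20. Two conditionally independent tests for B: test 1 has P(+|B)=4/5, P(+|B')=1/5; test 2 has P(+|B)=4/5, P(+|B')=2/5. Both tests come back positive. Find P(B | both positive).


After test 1: P(+) = 4/5*3/20 + 1/5*17/20 = 29/100
P(B|+) = (3/25)/(29/100) = 12/29
After test 2 (use post1 as new prior): P(+) = 4/5*12/29 + 2/5*17/29 = 82/145
P(B|+,+) = (48/145)/(82/145) = 24/41

24/41


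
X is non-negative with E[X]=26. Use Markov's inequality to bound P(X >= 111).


Markov: P(X >= a) <= E[X]/a
P(X >= 111) <= 26/111

26/111


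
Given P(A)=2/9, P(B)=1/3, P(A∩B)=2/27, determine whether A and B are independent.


P(A)*P(B) = 2/9*1/3 = 2/27
P(A∩B) = 2/27, which equals P(A)P(B), so independent

Yes, A and B are independent


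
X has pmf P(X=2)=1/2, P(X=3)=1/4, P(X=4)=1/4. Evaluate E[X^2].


E[X^2] = sum(x^2 * P(x))
= 4*1/2 + 9*1/4 + 16*1/4
= 33/4

33/4


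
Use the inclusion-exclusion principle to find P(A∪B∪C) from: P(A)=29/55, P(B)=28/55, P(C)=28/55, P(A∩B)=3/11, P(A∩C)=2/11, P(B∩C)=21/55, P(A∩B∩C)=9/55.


P(A∪B∪C) = P(A)+P(B)+P(C) - P(AB)-P(AC)-P(BC) + P(ABC)
= 29/55+28/55+28/55 - 3/11-2/11-21/55 + 9/55
= 48/55

48/55


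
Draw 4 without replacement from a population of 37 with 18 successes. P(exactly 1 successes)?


P(X=1) = C(18,1)*C(19,3) / C(37,4)
= 18*969 / 66045
= 17442/66045 = 342/1295

342/1295


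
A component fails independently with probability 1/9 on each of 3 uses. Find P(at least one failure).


P(at least one) = 1 - P(none)
P(none) = (1 - 1/9)^3 = (8/9)^3 = 512/729
P(at least one) = 1 - 512/729 = 217/729

217/729


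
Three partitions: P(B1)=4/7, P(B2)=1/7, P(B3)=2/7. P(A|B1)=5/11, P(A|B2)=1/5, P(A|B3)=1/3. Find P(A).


P(A) = P(A|B1)P(B1) + P(A|B2)P(B2) + P(A|B3)P(B3)
= 5/11*4/7 + 1/5*1/7 + 1/3*2/7
= 20/77 + 1/35 + 2/21 = 443/1155

443/1155


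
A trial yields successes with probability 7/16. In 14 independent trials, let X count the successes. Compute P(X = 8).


P(X=8) = C(14,8) * p^8 * (1-p)^6
= 3003 * 5764801/4294967296 * 531441/16777216
= 9200145779547723/72057594037927936

9200145779547723/72057594037927936


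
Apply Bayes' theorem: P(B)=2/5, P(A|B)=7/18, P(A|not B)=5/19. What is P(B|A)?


P(A) = P(A|B)P(B) + P(A|B')P(B') = 7/18*2/5 + 5/19*3/5 = 268/855
P(B|A) = P(A|B)P(B)/P(A) = (7/45)/(268/855) = 133/268

133/268


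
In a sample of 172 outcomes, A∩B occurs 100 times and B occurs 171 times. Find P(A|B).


P(A|B) = P(A∩B)/P(B) = (100/172)/(171/172) = 100/171

100/171


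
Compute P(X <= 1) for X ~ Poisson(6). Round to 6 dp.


P(X<=1) = e^(-6)*6^0/0! + e^(-6)*6^1/1!
≈ 0.0024787522 + 0.0148725131
= 0.0173512653
≈ 0.017351

0.017351


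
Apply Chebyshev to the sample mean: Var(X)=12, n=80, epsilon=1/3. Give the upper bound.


Var(Xbar) = Var(X)/n = 12/80
Chebyshev: P(|Xbar-mu| >= 1/3) <= Var(Xbar)/(1/3)^2 = (3/20)/(1/9) = 27/20
Bound exceeds 1, so trivial bound: 1

1


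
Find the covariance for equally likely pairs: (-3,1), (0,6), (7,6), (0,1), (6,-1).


E[X]=2, E[Y]=13/5, E[XY]=33/5
Cov(X,Y) = E[XY] - E[X]E[Y] = 33/5 - 2*13/5 = 7/5

7/5


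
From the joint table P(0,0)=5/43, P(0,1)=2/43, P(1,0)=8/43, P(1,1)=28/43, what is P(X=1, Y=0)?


Read from table: P(X=1, Y=0) = 8/43

8/43


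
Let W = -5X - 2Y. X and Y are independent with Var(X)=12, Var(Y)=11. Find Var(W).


Independence => Cov(X,Y)=0
Var(-5X - 2Y) = (-5)^2*Var(X) + (-2)^2*Var(Y)
= 25*12 + 4*11 = 344

344


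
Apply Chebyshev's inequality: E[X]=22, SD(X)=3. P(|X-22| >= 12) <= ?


k = 12/3 = 4
Chebyshev: P(|X-mu| >= k*sigma) <= 1/k^2 = 1/4^2 = 1/16

1/16


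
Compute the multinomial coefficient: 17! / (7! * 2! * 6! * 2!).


17! = 355687428096000
Denominator: 7!=5040 * 2!=2 * 6!=720 * 2!=2
Coefficient = 355687428096000 / 14515200 = 24504480

24504480


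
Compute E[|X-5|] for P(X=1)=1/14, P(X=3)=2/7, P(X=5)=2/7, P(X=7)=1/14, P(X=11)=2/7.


E[|X-5|] = sum(g(x)*P(x))
= 4*1/14 + 2*2/7 + 0*2/7 + 2*1/14 + 6*2/7
= 19/7

19/7


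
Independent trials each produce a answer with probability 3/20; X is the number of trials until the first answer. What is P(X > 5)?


P(X > 5) = P(first 5 trials all fail) = (1-p)^5 = (17/20)^5 = 1419857/3200000

1419857/3200000


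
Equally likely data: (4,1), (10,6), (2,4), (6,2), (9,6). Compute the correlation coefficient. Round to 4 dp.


Cov(X,Y) = 4.0400, Var(X) = 8.9600, Var(Y) = 4.1600
rho = Cov/(sqrt(VarX)*sqrt(VarY)) = 0.6617

0.6617


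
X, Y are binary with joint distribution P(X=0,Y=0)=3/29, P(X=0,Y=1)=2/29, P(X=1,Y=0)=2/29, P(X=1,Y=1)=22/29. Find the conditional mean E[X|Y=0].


P(Y=0) = 5/29
E[X|Y=0] = (0*3 + 1*2)/5 = 2/5

2/5


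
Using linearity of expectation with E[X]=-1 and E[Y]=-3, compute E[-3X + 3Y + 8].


E[-3X + 3Y + 8] = -3*E[X] + 3*E[Y] + 8
= (-3)*(-1) + (3)*(-3) + (8)
= 3 - 9 + 8 = 2

2


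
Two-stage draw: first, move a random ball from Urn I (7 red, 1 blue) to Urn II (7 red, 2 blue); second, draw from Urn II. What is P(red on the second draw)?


P(transfer red) = 7/8; P(transfer blue) = 1/8
If red transferred: Urn II has 8 red of 10, so P(red|red moved) = 4/5
If blue transferred: Urn II has 7 red of 10, so P(red|blue moved) = 7/10
By total probability: P(red) = 7/8*4/5 + 1/8*7/10 = 63/80

63/80


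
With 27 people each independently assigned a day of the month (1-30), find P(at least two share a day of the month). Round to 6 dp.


P(all different) = prod((30-i)/30 for i=0..26) = 0.000000
P(at least one match) = 1 - 0.000000 = 1.000000

1.000000


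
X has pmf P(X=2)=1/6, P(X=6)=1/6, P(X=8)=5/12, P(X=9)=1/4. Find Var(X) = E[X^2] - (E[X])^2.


E[X] = 83/12, E[X^2] = 643/12
Var(X) = E[X^2] - (E[X])^2 = 643/12 - (83/12)^2 = 827/144

827/144


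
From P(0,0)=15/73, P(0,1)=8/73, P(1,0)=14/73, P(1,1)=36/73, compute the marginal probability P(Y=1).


P(Y=1) = P(0,1)+P(1,1) = 8/73 + 36/73 = 44/73

44/73


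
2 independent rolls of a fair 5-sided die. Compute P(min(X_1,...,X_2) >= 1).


P(min >= 1) = P(all X_i >= 1) = (P(X_1 >= 1))^2
= (5/5)^2 = 1^2 = 1

1


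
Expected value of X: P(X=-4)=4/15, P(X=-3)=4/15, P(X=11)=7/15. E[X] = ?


E[X] = sum(x * P(x))
= -4*4/15 - 3*4/15 + 11*7/15
= 49/15

49/15


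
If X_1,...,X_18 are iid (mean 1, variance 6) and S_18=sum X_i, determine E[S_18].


E[S_n] = n*E[X_1] = 18*1 = 18

18


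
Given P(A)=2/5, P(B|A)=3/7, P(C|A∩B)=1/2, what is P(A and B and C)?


P(A∩B∩C) = P(A) * P(B|A) * P(C|A∩B)
= 2/5 * 3/7 * 1/2
= 6/35 * 1/2 = 3/35

3/35


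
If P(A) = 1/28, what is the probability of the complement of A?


P(A') = 1 - P(A) = 1 - 1/28 = 27/28

27/28


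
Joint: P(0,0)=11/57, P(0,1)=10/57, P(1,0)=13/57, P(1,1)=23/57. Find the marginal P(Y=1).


P(Y=1) = P(0,1)+P(1,1) = 10/57 + 23/57 = 33/57 = 11/19

11/19


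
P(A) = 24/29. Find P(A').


P(A') = 1 - P(A) = 1 - 24/29 = 5/29

5/29


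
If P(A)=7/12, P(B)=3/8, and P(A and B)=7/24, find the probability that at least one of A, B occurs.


P(A∪B) = P(A) + P(B) - P(A∩B)
= 7/12 + 3/8 - 7/24 = 2/3

2/3


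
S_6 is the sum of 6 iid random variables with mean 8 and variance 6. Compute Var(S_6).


By independence, Var(S_n) = n*Var(X_1) = 6*6 = 36

36


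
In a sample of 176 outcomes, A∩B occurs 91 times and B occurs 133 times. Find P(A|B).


P(A|B) = P(A∩B)/P(B) = (91/176)/(133/176) = 91/133 = 13/19

13/19


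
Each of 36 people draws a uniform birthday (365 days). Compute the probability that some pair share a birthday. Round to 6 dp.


P(all different) = prod((365-i)/365 for i=0..35) = 0.167818
P(at least one match) = 1 - 0.167818 = 0.832182

0.832182


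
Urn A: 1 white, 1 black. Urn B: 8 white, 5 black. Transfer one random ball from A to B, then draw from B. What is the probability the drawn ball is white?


P(transfer white) = 1/2; P(transfer black) = 1/2
If white transferred: Urn II has 9 white of 14, so P(white|white moved) = 9/14
If black transferred: Urn II has 8 white of 14, so P(white|black moved) = 4/7
By total probability: P(white) = 1/2*9/14 + 1/2*4/7 = 17/28

17/28


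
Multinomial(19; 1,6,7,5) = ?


19! = 121645100408832000
Denominator: 1!=1 * 6!=720 * 7!=5040 * 5!=120
Coefficient = 121645100408832000 / 435456000 = 279351072

279351072


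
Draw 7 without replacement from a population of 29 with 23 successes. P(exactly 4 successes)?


P(X=4) = C(23,4)*C(6,3) / C(29,7)
= 8855*20 / 1560780
= 177100/1560780 = 385/3393

385/3393


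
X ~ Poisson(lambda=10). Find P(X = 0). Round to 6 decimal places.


P(X=0) = e^(-10) * 10^0 / 0!
≈ 0.00004539992976 * 1 / 1
≈ 0.000045

0.000045


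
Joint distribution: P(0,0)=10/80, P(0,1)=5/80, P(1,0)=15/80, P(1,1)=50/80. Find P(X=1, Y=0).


Read from table: P(X=1, Y=0) = 15/80 = 3/16

3/16


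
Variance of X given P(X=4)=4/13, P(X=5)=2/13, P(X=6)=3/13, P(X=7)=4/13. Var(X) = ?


E[X] = 72/13, E[X^2] = 418/13
Var(X) = E[X^2] - (E[X])^2 = 418/13 - (72/13)^2 = 250/169

250/169


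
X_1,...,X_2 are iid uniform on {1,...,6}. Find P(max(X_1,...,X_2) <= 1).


P(max <= 1) = P(all X_i <= 1) = (P(X_1 <= 1))^2
= (1/6)^2 = 1/36

1/36


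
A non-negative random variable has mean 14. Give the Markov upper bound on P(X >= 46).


Markov: P(X >= a) <= E[X]/a
P(X >= 46) <= 14/46 = 7/23

7/23


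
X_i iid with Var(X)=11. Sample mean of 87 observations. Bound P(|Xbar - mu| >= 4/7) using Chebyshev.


Var(Xbar) = Var(X)/n = 11/87
Chebyshev: P(|Xbar-mu| >= 4/7) <= Var(Xbar)/(4/7)^2 = (11/87)/(16/49) = 539/1392

539/1392


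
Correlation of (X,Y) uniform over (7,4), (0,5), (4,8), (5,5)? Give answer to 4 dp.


Cov(X,Y) = -0.7500, Var(X) = 6.5000, Var(Y) = 2.2500
rho = Cov/(sqrt(VarX)*sqrt(VarY)) = -0.1961

-0.1961


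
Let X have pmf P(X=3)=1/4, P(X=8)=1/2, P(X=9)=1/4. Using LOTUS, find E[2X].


E[2X] = sum(g(x)*P(x))
= 6*1/4 + 16*1/2 + 18*1/4
= 14

14


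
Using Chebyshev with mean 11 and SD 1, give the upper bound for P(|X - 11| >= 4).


k = 4/1 = 4
Chebyshev: P(|X-mu| >= k*sigma) <= 1/k^2 = 1/4^2 = 1/16

1/16


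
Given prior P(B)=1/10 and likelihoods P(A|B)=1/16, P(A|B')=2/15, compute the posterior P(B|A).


P(A) = P(A|B)P(B) + P(A|B')P(B') = 1/16*1/10 + 2/15*9/10 = 101/800
P(B|A) = P(A|B)P(B)/P(A) = (1/160)/(101/800) = 5/101

5/101


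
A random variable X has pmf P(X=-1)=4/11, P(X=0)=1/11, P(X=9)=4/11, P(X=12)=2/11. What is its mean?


E[X] = sum(x * P(x))
= -1*4/11 + 0*1/11 + 9*4/11 + 12*2/11
= 56/11

56/11


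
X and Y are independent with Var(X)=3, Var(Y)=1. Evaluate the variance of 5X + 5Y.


Independence => Cov(X,Y)=0
Var(5X + 5Y) = 5^2*Var(X) + 5^2*Var(Y)
= 25*3 + 25*1 = 100

100


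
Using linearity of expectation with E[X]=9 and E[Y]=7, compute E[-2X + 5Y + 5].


E[-2X + 5Y + 5] = -2*E[X] + 5*E[Y] + 5
= (-2)*(9) + (5)*(7) + (5)
= -18 + 35 + 5 = 22

22


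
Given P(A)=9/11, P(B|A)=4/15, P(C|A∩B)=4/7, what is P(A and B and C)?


P(A∩B∩C) = P(A) * P(B|A) * P(C|A∩B)
= 9/11 * 4/15 * 4/7
= 12/55 * 4/7 = 48/385

48/385


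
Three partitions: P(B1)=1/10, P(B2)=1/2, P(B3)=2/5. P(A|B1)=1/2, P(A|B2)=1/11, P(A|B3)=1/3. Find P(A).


P(A) = P(A|B1)P(B1) + P(A|B2)P(B2) + P(A|B3)P(B3)
= 1/2*1/10 + 1/11*1/2 + 1/3*2/5
= 1/20 + 1/22 + 2/15 = 151/660

151/660


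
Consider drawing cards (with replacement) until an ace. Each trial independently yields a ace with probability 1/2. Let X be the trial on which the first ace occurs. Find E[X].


For geometric (trials until first success), E[X] = 1/p = 1/(1/2) = 2

2


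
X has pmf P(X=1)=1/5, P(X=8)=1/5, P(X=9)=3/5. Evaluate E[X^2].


E[X^2] = sum(x^2 * P(x))
= 1*1/5 + 64*1/5 + 81*3/5
= 308/5

308/5


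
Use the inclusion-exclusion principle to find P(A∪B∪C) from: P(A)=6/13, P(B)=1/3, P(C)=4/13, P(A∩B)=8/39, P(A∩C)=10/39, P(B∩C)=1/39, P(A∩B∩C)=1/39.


P(A∪B∪C) = P(A)+P(B)+P(C) - P(AB)-P(AC)-P(BC) + P(ABC)
= 6/13+1/3+4/13 - 8/39-10/39-1/39 + 1/39
= 25/39

25/39


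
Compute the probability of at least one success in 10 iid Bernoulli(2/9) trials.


P(at least one) = 1 - P(none)
P(none) = (1 - 2/9)^10 = (7/9)^10 = 282475249/3486784401
P(at least one) = 1 - 282475249/3486784401 = 3204309152/3486784401

3204309152/3486784401


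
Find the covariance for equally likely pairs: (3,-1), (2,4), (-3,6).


E[X]=2/3, E[Y]=3, E[XY]=-13/3
Cov(X,Y) = E[XY] - E[X]E[Y] = -13/3 - 2/3*3 = -19/3

-19/3


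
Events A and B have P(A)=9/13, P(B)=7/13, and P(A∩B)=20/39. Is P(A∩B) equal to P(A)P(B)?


P(A)*P(B) = 9/13*7/13 = 63/169
P(A∩B) = 20/39 != 63/169, so not independent

No, A and B are not independent


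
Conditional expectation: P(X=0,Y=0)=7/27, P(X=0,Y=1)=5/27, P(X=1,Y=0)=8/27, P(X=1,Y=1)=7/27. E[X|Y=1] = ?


P(Y=1) = 12/27
E[X|Y=1] = (0*5 + 1*7)/12 = 7/12

7/12


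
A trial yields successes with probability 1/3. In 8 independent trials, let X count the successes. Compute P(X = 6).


P(X=6) = C(8,6) * p^6 * (1-p)^2
= 28 * 1/729 * 4/9
= 112/6561

112/6561


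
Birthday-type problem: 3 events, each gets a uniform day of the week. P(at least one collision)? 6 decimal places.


P(all different) = prod((7-i)/7 for i=0..2) = 0.612245
P(at least one match) = 1 - 0.612245 = 0.387755

0.387755


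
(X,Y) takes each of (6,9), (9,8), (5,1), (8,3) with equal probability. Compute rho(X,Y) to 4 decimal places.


Cov(X,Y) = 2.0000, Var(X) = 2.5000, Var(Y) = 11.1875
rho = Cov/(sqrt(VarX)*sqrt(VarY)) = 0.3782

0.3782


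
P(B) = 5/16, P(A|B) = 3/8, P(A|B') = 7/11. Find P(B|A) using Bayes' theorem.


P(A) = P(A|B)P(B) + P(A|B')P(B') = 3/8*5/16 + 7/11*11/16 = 71/128
P(B|A) = P(A|B)P(B)/P(A) = (15/128)/(71/128) = 15/71

15/71


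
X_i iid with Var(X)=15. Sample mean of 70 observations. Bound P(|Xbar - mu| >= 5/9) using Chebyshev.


Var(Xbar) = Var(X)/n = 15/70
Chebyshev: P(|Xbar-mu| >= 5/9) <= Var(Xbar)/(5/9)^2 = (3/14)/(25/81) = 243/350

243/350


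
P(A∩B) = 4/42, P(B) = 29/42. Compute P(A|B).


P(A|B) = P(A∩B)/P(B) = (4/42)/(29/42) = 4/29

4/29


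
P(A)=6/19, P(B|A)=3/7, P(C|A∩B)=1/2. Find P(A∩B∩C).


P(A∩B∩C) = P(A) * P(B|A) * P(C|A∩B)
= 6/19 * 3/7 * 1/2
= 18/133 * 1/2 = 9/133

9/133


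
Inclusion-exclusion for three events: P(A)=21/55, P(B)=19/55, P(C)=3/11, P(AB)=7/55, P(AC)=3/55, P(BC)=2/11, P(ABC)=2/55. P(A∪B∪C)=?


P(A∪B∪C) = P(A)+P(B)+P(C) - P(AB)-P(AC)-P(BC) + P(ABC)
= 21/55+19/55+3/11 - 7/55-3/55-2/11 + 2/55
= 37/55

37/55


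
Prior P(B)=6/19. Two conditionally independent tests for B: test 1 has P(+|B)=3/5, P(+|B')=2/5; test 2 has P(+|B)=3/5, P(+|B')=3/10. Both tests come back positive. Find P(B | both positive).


After test 1: P(+) = 3/5*6/19 + 2/5*13/19 = 44/95
P(B|+) = (18/95)/(44/95) = 9/22
After test 2 (use post1 as new prior): P(+) = 3/5*9/22 + 3/10*13/22 = 93/220
P(B|+,+) = (27/110)/(93/220) = 18/31

18/31


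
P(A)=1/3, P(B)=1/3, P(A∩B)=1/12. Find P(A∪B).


P(A∪B) = P(A) + P(B) - P(A∩B)
= 1/3 + 1/3 - 1/12 = 7/12

7/12


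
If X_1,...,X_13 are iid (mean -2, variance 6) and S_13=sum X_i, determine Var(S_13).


By independence, Var(S_n) = n*Var(X_1) = 13*6 = 78

78


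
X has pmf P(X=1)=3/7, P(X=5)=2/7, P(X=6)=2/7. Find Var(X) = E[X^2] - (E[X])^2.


E[X] = 25/7, E[X^2] = 125/7
Var(X) = E[X^2] - (E[X])^2 = 125/7 - (25/7)^2 = 250/49

250/49


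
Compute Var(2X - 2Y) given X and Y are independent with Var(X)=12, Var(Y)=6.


Independence => Cov(X,Y)=0
Var(2X - 2Y) = 2^2*Var(X) + (-2)^2*Var(Y)
= 4*12 + 4*6 = 72

72


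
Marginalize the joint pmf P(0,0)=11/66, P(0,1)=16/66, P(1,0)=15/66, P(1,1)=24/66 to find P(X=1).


P(X=1) = P(1,0)+P(1,1) = 15/66 + 24/66 = 39/66 = 13/22

13/22


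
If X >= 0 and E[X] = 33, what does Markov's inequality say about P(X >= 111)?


Markov: P(X >= a) <= E[X]/a
P(X >= 111) <= 33/111 = 11/37

11/37


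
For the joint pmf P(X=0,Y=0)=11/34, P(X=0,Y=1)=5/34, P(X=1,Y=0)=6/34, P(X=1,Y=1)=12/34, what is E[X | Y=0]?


P(Y=0) = 17/34
E[X|Y=0] = (0*11 + 1*6)/17 = 6/17

6/17


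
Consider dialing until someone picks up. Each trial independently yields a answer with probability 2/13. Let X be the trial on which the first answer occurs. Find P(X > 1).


P(X > 1) = P(first 1 trials all fail) = (1-p)^1 = (11/13)^1 = 11/13

11/13


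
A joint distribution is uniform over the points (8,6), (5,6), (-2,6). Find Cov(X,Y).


E[X]=11/3, E[Y]=6, E[XY]=22
Cov(X,Y) = E[XY] - E[X]E[Y] = 22 - 11/3*6 = 0

0


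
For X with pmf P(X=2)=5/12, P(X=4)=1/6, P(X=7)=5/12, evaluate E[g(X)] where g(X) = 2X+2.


E[2X+2] = sum(g(x)*P(x))
= 6*5/12 + 10*1/6 + 16*5/12
= 65/6

65/6


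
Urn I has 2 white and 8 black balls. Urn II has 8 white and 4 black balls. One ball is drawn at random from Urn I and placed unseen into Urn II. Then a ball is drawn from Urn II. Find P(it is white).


P(transfer white) = 2/10 = 1/5; P(transfer black) = 4/5
If white transferred: Urn II has 9 white of 13, so P(white|white moved) = 9/13
If black transferred: Urn II has 8 white of 13, so P(white|black moved) = 8/13
By total probability: P(white) = 1/5*9/13 + 4/5*8/13 = 41/65

41/65


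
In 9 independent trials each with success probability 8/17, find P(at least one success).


P(at least one) = 1 - P(none)
P(none) = (1 - 8/17)^9 = (9/17)^9 = 387420489/118587876497
P(at least one) = 1 - 387420489/118587876497 = 118200456008/118587876497

118200456008/118587876497


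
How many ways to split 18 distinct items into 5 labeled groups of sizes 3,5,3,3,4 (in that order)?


18! = 6402373705728000
Denominator: 3!=6 * 5!=120 * 3!=6 * 3!=6 * 4!=24
Coefficient = 6402373705728000 / 622080 = 10291881600

10291881600


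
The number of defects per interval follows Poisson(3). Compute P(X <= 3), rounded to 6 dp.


P(X<=3) = e^(-3)*3^0/0! + e^(-3)*3^1/1! + e^(-3)*3^2/2! + e^(-3)*3^3/3!
≈ 0.0497870684 + 0.1493612051 + 0.2240418077 + 0.2240418077
= 0.6472318889
≈ 0.647232

0.647232


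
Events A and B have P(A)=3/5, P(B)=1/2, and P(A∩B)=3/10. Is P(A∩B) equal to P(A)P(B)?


P(A)*P(B) = 3/5*1/2 = 3/10
P(A∩B) = 3/10, which equals P(A)P(B), so independent

Yes, A and B are independent


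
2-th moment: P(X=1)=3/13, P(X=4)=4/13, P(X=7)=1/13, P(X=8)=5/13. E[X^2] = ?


E[X^2] = sum(x^2 * P(x))
= 1*3/13 + 16*4/13 + 49*1/13 + 64*5/13
= 436/13

436/13


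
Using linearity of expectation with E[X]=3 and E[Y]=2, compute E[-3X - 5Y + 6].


E[-3X - 5Y + 6] = -3*E[X] - 5*E[Y] + 6
= (-3)*(3) + (-5)*(2) + (6)
= -9 - 10 + 6 = -13

-13


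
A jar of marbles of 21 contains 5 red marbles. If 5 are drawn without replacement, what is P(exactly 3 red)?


P(X=3) = C(5,3)*C(16,2) / C(21,5)
= 10*120 / 20349
= 1200/20349 = 400/6783

400/6783


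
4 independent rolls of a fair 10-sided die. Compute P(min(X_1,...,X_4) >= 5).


P(min >= 5) = P(all X_i >= 5) = (P(X_1 >= 5))^4
= (6/10)^4 = (3/5)^4 = 81/625

81/625


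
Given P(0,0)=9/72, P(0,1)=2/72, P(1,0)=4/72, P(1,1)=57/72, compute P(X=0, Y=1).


Read from table: P(X=0, Y=1) = 2/72 = 1/36

1/36


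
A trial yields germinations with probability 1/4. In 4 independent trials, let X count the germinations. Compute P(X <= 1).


P(X<=1) = P(X=0) + P(X=1)
= 81/256 + 27/64
= 189/256

189/256


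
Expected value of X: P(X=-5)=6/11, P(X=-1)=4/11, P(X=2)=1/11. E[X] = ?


E[X] = sum(x * P(x))
= -5*6/11 - 1*4/11 + 2*1/11
= -32/11

-32/11


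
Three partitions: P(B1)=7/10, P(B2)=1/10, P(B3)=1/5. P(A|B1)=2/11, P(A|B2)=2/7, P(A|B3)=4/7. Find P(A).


P(A) = P(A|B1)P(B1) + P(A|B2)P(B2) + P(A|B3)P(B3)
= 2/11*7/10 + 2/7*1/10 + 4/7*1/5
= 7/55 + 1/35 + 4/35 = 104/385

104/385


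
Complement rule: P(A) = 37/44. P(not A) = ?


P(A') = 1 - P(A) = 1 - 37/44 = 7/44

7/44


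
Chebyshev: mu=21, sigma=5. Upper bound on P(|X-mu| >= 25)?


k = 25/5 = 5
Chebyshev: P(|X-mu| >= k*sigma) <= 1/k^2 = 1/5^2 = 1/25

1/25


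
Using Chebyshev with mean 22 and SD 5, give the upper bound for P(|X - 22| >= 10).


k = 10/5 = 2
Chebyshev: P(|X-mu| >= k*sigma) <= 1/k^2 = 1/2^2 = 1/4

1/4


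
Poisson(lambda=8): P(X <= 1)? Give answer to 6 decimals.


P(X<=1) = e^(-8)*8^0/0! + e^(-8)*8^1/1!
≈ 0.0003354626 + 0.0026837010
= 0.0030191636
≈ 0.003019

0.003019


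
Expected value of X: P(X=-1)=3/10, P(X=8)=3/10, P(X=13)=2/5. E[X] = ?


E[X] = sum(x * P(x))
= -1*3/10 + 8*3/10 + 13*2/5
= 73/10

73/10


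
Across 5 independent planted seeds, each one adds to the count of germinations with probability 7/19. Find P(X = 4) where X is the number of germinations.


P(X=4) = C(5,4) * p^4 * (1-p)^1
= 5 * 2401/130321 * 12/19
= 144060/2476099

144060/2476099


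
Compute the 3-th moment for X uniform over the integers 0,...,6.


E[X^3] = (1/7) * sum(x^3 for x=0..6)
= 441/7 = 63

63


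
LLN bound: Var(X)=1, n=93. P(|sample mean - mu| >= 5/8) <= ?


Var(Xbar) = Var(X)/n = 1/93
Chebyshev: P(|Xbar-mu| >= 5/8) <= Var(Xbar)/(5/8)^2 = (1/93)/(25/64) = 64/2325

64/2325


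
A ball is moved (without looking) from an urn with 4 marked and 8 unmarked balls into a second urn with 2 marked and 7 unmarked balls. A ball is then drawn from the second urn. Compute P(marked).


P(transfer marked) = 4/12 = 1/3; P(transfer unmarked) = 2/3
If marked transferred: Urn II has 3 marked of 10, so P(marked|marked moved) = 3/10
If unmarked transferred: Urn II has 2 marked of 10, so P(marked|unmarked moved) = 1/5
By total probability: P(marked) = 1/3*3/10 + 2/3*1/5 = 7/30

7/30


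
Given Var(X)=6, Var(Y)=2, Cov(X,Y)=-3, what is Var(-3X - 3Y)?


Var(-3X - 3Y) = (-3)^2*Var(X) + (-3)^2*Var(Y) + 2*(-3)*(-3)*Cov(X,Y)
= 9*6 + 9*2 + 18*(-3)
= 54 + 18 - 54 = 18

18


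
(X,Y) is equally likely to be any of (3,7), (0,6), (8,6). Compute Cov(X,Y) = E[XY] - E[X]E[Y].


E[X]=11/3, E[Y]=19/3, E[XY]=23
Cov(X,Y) = E[XY] - E[X]E[Y] = 23 - 11/3*19/3 = -2/9

-2/9


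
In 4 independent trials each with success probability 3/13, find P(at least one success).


P(at least one) = 1 - P(none)
P(none) = (1 - 3/13)^4 = (10/13)^4 = 10000/28561
P(at least one) = 1 - 10000/28561 = 18561/28561

18561/28561


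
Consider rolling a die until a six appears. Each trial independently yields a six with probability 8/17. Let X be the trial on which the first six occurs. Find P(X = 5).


P(X=5) = (1-p)^4 * p = (9/17)^4 * 8/17
= 6561/83521 * 8/17 = 52488/1419857

52488/1419857


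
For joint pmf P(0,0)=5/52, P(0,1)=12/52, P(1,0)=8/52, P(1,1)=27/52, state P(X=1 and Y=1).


Read from table: P(X=1, Y=1) = 27/52

27/52


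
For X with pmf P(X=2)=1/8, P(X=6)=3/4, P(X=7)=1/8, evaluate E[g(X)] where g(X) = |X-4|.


E[|X-4|] = sum(g(x)*P(x))
= 2*1/8 + 2*3/4 + 3*1/8
= 17/8

17/8


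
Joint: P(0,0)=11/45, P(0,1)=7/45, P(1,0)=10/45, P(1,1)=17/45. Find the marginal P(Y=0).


P(Y=0) = P(0,0)+P(1,0) = 11/45 + 10/45 = 21/45 = 7/15

7/15


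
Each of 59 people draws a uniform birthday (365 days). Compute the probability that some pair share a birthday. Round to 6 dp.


P(all different) = prod((365-i)/365 for i=0..58) = 0.007011
P(at least one match) = 1 - 0.007011 = 0.992989

0.992989


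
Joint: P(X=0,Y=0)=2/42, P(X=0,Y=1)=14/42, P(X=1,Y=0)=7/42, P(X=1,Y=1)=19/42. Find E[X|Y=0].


P(Y=0) = 9/42
E[X|Y=0] = (0*2 + 1*7)/9 = 7/9

7/9


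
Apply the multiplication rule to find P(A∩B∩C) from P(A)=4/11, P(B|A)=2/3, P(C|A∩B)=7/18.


P(A∩B∩C) = P(A) * P(B|A) * P(C|A∩B)
= 4/11 * 2/3 * 7/18
= 8/33 * 7/18 = 28/297

28/297


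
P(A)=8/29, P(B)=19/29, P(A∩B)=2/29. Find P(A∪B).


P(A∪B) = P(A) + P(B) - P(A∩B)
= 8/29 + 19/29 - 2/29 = 25/29

25/29


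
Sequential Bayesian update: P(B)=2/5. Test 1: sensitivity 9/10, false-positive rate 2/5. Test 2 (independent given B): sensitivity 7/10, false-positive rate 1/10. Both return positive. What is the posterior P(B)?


After test 1: P(+) = 9/10*2/5 + 2/5*3/5 = 3/5
P(B|+) = (9/25)/(3/5) = 3/5
After test 2 (use post1 as new prior): P(+) = 7/10*3/5 + 1/10*2/5 = 23/50
P(B|+,+) = (21/50)/(23/50) = 21/23

21/23


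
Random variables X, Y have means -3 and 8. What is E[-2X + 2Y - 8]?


E[-2X + 2Y - 8] = -2*E[X] + 2*E[Y] - 8
= (-2)*(-3) + (2)*(8) + (-8)
= 6 + 16 - 8 = 14

14


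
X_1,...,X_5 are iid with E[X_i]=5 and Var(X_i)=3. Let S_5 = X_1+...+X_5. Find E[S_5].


E[S_n] = n*E[X_1] = 5*5 = 25

25


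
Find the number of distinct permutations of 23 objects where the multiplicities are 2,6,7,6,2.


23! = 25852016738884976640000
Denominator: 2!=2 * 6!=720 * 7!=5040 * 6!=720 * 2!=2
Coefficient = 25852016738884976640000 / 10450944000 = 2473653742560

2473653742560


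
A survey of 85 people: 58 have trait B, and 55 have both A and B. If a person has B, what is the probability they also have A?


P(A|B) = P(A∩B)/P(B) = (55/85)/(58/85) = 55/58

55/58


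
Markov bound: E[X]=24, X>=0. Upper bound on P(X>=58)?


Markov: P(X >= a) <= E[X]/a
P(X >= 58) <= 24/58 = 12/29

12/29


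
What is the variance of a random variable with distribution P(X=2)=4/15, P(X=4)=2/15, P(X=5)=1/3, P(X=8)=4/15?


E[X] = 73/15, E[X^2] = 143/5
Var(X) = E[X^2] - (E[X])^2 = 143/5 - (73/15)^2 = 1106/225

1106/225


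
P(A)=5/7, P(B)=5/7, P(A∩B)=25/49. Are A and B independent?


P(A)*P(B) = 5/7*5/7 = 25/49
P(A∩B) = 25/49, which equals P(A)P(B), so independent

Yes, A and B are independent


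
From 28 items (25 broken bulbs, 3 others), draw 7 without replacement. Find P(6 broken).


P(X=6) = C(25,6)*C(3,1) / C(28,7)
= 177100*3 / 1184040
= 531300/1184040 = 35/78

35/78


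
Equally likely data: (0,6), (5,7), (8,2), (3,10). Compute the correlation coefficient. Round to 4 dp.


Cov(X,Y) = -4.7500, Var(X) = 8.5000, Var(Y) = 8.1875
rho = Cov/(sqrt(VarX)*sqrt(VarY)) = -0.5694

-0.5694


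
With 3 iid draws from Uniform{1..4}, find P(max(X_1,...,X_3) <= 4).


P(max <= 4) = P(all X_i <= 4) = (P(X_1 <= 4))^3
= (4/4)^3 = 1^3 = 1

1


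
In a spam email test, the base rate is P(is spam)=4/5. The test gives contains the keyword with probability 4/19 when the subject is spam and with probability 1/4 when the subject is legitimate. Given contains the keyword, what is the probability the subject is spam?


P(A) = P(A|B)P(B) + P(A|B')P(B') = 4/19*4/5 + 1/4*1/5 = 83/380
P(B|A) = P(A|B)P(B)/P(A) = (16/95)/(83/380) = 64/83

64/83


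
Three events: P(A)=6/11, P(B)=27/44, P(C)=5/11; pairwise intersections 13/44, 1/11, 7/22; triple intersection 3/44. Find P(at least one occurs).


P(A∪B∪C) = P(A)+P(B)+P(C) - P(AB)-P(AC)-P(BC) + P(ABC)
= 6/11+27/44+5/11 - 13/44-1/11-7/22 + 3/44
= 43/44

43/44


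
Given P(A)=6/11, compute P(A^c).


P(A') = 1 - P(A) = 1 - 6/11 = 5/11

5/11


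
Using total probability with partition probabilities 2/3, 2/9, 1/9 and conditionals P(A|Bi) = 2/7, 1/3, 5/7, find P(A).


P(A) = P(A|B1)P(B1) + P(A|B2)P(B2) + P(A|B3)P(B3)
= 2/7*2/3 + 1/3*2/9 + 5/7*1/9
= 4/21 + 2/27 + 5/63 = 65/189

65/189


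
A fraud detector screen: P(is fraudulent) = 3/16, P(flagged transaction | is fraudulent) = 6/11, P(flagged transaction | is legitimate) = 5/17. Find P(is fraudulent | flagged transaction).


P(A) = P(A|B)P(B) + P(A|B')P(B') = 6/11*3/16 + 5/17*13/16 = 1021/2992
P(B|A) = P(A|B)P(B)/P(A) = (9/88)/(1021/2992) = 306/1021

306/1021


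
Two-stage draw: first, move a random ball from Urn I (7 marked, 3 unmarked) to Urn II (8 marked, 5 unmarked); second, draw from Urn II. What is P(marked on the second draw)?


P(transfer marked) = 7/10; P(transfer unmarked) = 3/10
If marked transferred: Urn II has 9 marked of 14, so P(marked|marked moved) = 9/14
If unmarked transferred: Urn II has 8 marked of 14, so P(marked|unmarked moved) = 4/7
By total probability: P(marked) = 7/10*9/14 + 3/10*4/7 = 87/140

87/140


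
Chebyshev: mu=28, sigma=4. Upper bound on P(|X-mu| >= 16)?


k = 16/4 = 4
Chebyshev: P(|X-mu| >= k*sigma) <= 1/k^2 = 1/4^2 = 1/16

1/16


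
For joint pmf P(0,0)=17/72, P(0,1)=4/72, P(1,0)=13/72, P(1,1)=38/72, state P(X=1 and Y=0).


Read from table: P(X=1, Y=0) = 13/72

13/72


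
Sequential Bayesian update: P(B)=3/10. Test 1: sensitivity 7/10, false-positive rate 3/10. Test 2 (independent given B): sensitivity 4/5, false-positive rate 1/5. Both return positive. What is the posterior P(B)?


After test 1: P(+) = 7/10*3/10 + 3/10*7/10 = 21/50
P(B|+) = (21/100)/(21/50) = 1/2
After test 2 (use post1 as new prior): P(+) = 4/5*1/2 + 1/5*1/2 = 1/2
P(B|+,+) = (2/5)/(1/2) = 4/5

4/5


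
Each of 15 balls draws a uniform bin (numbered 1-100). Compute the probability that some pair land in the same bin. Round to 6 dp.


P(all different) = prod((100-i)/100 for i=0..14) = 0.331284
P(at least one match) = 1 - 0.331284 = 0.668716

0.668716


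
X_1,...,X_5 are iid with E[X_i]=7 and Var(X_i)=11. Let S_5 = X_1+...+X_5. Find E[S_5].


E[S_n] = n*E[X_1] = 5*7 = 35

35


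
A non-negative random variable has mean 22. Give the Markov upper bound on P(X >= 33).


Markov: P(X >= a) <= E[X]/a
P(X >= 33) <= 22/33 = 2/3

2/3


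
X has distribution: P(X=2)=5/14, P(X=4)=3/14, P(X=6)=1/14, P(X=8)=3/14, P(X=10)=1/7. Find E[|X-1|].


E[|X-1|] = sum(g(x)*P(x))
= 1*5/14 + 3*3/14 + 5*1/14 + 7*3/14 + 9*1/7
= 29/7

29/7


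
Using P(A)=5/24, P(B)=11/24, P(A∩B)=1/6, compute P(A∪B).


P(A∪B) = P(A) + P(B) - P(A∩B)
= 5/24 + 11/24 - 1/6 = 1/2

1/2


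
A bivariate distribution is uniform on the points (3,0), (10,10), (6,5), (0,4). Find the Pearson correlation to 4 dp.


Cov(X,Y) = 9.9375, Var(X) = 13.6875, Var(Y) = 12.6875
rho = Cov/(sqrt(VarX)*sqrt(VarY)) = 0.7541

0.7541


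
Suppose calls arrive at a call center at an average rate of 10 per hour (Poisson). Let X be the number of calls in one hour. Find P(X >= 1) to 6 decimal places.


P(X>=1) = 1 - P(X<=0) = 1 - (e^(-10)*10^0/0!)
≈ 1 - 0.0000453999 = 0.9999546001
≈ 0.999955

0.999955


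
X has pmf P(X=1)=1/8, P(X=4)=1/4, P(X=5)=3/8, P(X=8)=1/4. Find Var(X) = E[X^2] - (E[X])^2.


E[X] = 5, E[X^2] = 59/2
Var(X) = E[X^2] - (E[X])^2 = 59/2 - (5)^2 = 9/2

9/2


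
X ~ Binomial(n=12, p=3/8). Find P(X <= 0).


P(X<=0) = P(X=0)
= 244140625/68719476736
= 244140625/68719476736

244140625/68719476736


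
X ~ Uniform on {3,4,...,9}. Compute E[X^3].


E[X^3] = (1/7) * sum(x^3 for x=3..9)
= 2016/7 = 288

288


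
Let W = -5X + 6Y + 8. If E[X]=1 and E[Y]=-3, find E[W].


E[-5X + 6Y + 8] = -5*E[X] + 6*E[Y] + 8
= (-5)*(1) + (6)*(-3) + (8)
= -5 - 18 + 8 = -15

-15


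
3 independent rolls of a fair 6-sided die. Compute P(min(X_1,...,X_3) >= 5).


P(min >= 5) = P(all X_i >= 5) = (P(X_1 >= 5))^3
= (2/6)^3 = (1/3)^3 = 1/27

1/27


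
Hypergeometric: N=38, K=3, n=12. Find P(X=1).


P(X=1) = C(3,1)*C(35,11) / C(38,12)
= 3*417225900 / 2707475148
= 1251677700/2707475148 = 325/703

325/703


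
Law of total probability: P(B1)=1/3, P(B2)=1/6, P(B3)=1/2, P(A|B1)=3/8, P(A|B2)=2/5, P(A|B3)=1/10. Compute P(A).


P(A) = P(A|B1)P(B1) + P(A|B2)P(B2) + P(A|B3)P(B3)
= 3/8*1/3 + 2/5*1/6 + 1/10*1/2
= 1/8 + 1/15 + 1/20 = 29/120

29/120


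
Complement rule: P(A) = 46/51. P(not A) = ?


P(A') = 1 - P(A) = 1 - 46/51 = 5/51

5/51


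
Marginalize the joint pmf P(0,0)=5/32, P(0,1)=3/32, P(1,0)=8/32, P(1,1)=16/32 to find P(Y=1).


P(Y=1) = P(0,1)+P(1,1) = 3/32 + 16/32 = 19/32

19/32


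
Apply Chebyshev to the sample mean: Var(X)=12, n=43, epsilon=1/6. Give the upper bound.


Var(Xbar) = Var(X)/n = 12/43
Chebyshev: P(|Xbar-mu| >= 1/6) <= Var(Xbar)/(1/6)^2 = (12/43)/(1/36) = 432/43
Bound exceeds 1, so trivial bound: 1

1


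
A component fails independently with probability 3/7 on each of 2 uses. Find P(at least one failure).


P(at least one) = 1 - P(none)
P(none) = (1 - 3/7)^2 = (4/7)^2 = 16/49
P(at least one) = 1 - 16/49 = 33/49

33/49


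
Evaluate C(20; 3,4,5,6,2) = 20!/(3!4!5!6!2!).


20! = 2432902008176640000
Denominator: 3!=6 * 4!=24 * 5!=120 * 6!=720 * 2!=2
Coefficient = 2432902008176640000 / 24883200 = 97772875200

97772875200


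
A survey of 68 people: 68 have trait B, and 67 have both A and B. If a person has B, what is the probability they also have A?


P(A|B) = P(A∩B)/P(B) = (67/68)/(68/68) = 67/68

67/68


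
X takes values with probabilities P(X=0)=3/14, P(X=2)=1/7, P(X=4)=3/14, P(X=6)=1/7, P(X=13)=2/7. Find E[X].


E[X] = sum(x * P(x))
= 0*3/14 + 2*1/7 + 4*3/14 + 6*1/7 + 13*2/7
= 40/7

40/7


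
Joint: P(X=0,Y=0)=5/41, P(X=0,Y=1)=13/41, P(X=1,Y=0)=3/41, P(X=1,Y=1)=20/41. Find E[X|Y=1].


P(Y=1) = 33/41
E[X|Y=1] = (0*13 + 1*20)/33 = 20/33

20/33


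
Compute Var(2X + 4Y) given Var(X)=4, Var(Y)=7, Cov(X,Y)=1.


Var(2X + 4Y) = 2^2*Var(X) + 4^2*Var(Y) + 2*2*4*Cov(X,Y)
= 4*4 + 16*7 + 16*1
= 16 + 112 + 16 = 144

144


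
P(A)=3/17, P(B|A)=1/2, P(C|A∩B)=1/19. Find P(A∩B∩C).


P(A∩B∩C) = P(A) * P(B|A) * P(C|A∩B)
= 3/17 * 1/2 * 1/19
= 3/34 * 1/19 = 3/646

3/646


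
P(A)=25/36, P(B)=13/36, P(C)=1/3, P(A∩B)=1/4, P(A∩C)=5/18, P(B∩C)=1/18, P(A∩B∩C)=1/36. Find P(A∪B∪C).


P(A∪B∪C) = P(A)+P(B)+P(C) - P(AB)-P(AC)-P(BC) + P(ABC)
= 25/36+13/36+1/3 - 1/4-5/18-1/18 + 1/36
= 5/6

5/6
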